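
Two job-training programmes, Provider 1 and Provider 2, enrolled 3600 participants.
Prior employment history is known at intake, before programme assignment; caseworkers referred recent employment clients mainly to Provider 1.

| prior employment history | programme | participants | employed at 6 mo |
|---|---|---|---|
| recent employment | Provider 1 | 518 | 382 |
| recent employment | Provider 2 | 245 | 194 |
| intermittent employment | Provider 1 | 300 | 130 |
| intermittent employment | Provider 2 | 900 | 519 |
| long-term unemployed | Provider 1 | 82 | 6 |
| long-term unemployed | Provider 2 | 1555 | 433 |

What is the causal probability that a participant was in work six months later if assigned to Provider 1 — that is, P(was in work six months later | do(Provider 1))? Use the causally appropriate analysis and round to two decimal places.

Provider 2 is higher inside every prior employment history stratum but Provider 1 is higher in aggregate. Whether to stratify depends on how prior employment history relates to the programme.
Nothing the programme does changes prior employment history; the imbalance is an allocation artefact. With prior employment history also predicting the outcome, the pooled figure is confounded, and the within-stratum comparison is the causal one.
Standardising Provider 1 to the population prior employment history mix: 0.212·382/518 + 0.333·130/300 + 0.455·6/82 = 0.334.

0.33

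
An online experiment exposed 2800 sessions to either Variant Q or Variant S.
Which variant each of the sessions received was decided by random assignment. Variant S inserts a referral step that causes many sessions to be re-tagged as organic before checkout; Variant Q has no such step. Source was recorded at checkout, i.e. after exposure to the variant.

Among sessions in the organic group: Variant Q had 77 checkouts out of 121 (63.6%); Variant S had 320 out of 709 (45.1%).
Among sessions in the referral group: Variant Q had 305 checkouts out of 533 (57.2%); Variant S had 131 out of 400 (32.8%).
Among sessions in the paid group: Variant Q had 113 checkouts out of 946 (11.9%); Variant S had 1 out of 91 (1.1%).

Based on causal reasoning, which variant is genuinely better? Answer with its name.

The stratified and pooled comparisons disagree (Variant Q wins within each traffic source; Variant S wins overall), so the answer turns on the causal role of traffic source.
Traffic source is recorded after the variant and is itself shifted by it — it sits on the causal path from variant to outcome. Conditioning on a mediator would strip out part of the effect we want; the pooled comparison gives the total causal effect.
Pooled: Variant Q 30.9% vs Variant S 37.7%; Variant S is higher overall.

Variant S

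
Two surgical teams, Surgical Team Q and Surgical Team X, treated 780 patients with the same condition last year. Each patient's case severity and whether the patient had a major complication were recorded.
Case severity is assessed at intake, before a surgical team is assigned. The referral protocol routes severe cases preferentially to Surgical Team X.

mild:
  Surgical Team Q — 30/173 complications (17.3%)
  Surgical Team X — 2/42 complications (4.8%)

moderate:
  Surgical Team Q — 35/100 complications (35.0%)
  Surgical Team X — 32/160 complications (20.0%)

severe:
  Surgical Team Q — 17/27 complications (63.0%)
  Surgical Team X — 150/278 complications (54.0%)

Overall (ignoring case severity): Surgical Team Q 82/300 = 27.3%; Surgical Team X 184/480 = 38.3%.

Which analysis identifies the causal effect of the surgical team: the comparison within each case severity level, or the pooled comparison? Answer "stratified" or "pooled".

The case severity-specific comparison favours Surgical Team X throughout, but the pooled figures favour Surgical Team Q. The question is whether to condition on case severity.
Case severity satisfies the back-door criterion: it is not a descendant of the surgical team, and it blocks the spurious path from surgical team to outcome. Adjusting for it (i.e., using the within-case severity rates) gives the causal effect.
Within each level — mild: 17.3% vs 4.8%; moderate: 35.0% vs 20.0%; severe: 63.0% vs 54.0% — Surgical Team X is lower every time.

stratified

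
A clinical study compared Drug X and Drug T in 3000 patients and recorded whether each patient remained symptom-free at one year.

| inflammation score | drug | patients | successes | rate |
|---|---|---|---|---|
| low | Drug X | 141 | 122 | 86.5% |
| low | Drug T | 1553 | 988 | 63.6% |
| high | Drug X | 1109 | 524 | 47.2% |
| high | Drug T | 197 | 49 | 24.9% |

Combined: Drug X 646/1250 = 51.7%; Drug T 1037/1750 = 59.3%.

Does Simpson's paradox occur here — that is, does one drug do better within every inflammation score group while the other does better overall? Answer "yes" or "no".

yes

Within each inflammation score level (low 86.5% vs 63.6%; high 47.2% vs 24.9%), Drug X has the higher rate every time. Pooled: 51.7% vs 59.3% — Drug T has the higher rate overall. The two comparisons disagree.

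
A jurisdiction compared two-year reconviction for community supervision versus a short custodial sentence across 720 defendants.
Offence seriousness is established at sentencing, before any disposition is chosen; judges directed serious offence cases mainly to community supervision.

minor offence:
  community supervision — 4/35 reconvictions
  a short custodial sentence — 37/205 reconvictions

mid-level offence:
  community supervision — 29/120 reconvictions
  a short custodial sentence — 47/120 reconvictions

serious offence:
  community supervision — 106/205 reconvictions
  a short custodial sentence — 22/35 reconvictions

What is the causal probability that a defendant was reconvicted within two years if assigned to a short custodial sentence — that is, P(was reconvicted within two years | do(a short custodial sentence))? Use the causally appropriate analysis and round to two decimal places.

Since offence seriousness is a pre-existing factor (not a product of the disposition) and it affects the outcome on its own, it is a confounder. The stratified rates, not the pooled rate, identify the causal effect.
Standardising a short custodial sentence to the population offence seriousness mix: 0.333·37/205 + 0.333·47/120 + 0.333·22/35 = 0.400.

0.40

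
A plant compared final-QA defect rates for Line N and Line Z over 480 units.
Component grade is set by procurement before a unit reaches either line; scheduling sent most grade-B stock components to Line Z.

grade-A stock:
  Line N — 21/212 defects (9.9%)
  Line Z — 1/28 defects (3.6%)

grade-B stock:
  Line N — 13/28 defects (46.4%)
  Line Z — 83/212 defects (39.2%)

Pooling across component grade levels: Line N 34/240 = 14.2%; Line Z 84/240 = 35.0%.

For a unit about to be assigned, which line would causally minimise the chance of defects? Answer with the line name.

Line Z

The component grade-specific comparison favours Line Z throughout, but the pooled figures favour Line N. The question is whether to condition on component grade.
The imbalance in component grade arose from how units were allocated, not from anything the line did; and component grade independently affects the outcome. The pooled gap is confounded — condition on component grade.
Within each level — grade-A stock: 9.9% vs 3.6%; grade-B stock: 46.4% vs 39.2% — Line Z is lower every time.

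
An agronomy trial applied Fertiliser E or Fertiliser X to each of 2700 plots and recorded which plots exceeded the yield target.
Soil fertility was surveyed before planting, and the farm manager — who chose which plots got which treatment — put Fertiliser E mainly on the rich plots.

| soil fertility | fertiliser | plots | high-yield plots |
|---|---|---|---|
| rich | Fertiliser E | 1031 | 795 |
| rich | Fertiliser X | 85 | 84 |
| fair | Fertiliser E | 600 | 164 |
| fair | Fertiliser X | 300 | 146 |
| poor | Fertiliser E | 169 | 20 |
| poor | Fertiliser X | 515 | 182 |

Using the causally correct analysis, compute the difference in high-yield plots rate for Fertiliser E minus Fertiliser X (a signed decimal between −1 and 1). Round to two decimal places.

Nothing the fertiliser does changes soil fertility; the imbalance is an allocation artefact. With soil fertility also predicting the outcome, the pooled figure is confounded, and the within-stratum comparison is the causal one.
Adjusting over the population distribution of soil fertility: 0.413·(0.771−0.988) + 0.333·(0.273−0.487) + 0.253·(0.118−0.353) = -0.220.

-0.22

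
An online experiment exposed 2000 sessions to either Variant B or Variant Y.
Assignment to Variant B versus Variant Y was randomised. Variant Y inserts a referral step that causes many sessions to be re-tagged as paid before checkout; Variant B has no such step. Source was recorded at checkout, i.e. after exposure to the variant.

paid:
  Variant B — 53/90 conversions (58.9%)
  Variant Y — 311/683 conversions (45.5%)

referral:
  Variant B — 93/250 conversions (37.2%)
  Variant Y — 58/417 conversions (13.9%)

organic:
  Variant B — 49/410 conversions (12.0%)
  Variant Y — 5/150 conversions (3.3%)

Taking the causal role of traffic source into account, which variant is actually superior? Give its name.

Traffic source lies on the pathway variant → traffic source → outcome, so adjusting for it blocks the indirect effect. For the total causal effect of variant, use the unadjusted pooled rates.
Pooled: Variant B 26.0% vs Variant Y 29.9%; Variant Y is higher overall.

Variant Y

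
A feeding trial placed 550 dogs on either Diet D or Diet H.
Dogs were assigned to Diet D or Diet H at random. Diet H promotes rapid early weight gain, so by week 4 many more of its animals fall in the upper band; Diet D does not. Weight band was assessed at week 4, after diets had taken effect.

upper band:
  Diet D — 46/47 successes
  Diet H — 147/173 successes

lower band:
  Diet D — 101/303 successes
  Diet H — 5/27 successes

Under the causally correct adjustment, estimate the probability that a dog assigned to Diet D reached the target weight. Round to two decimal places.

Within every week-4 weight band level Diet D has the higher rate, yet pooled Diet H does — Simpson's reversal.
Week-4 weight band lies on the pathway diet → week-4 weight band → outcome, so adjusting for it blocks the indirect effect. For the total causal effect of diet, use the unadjusted pooled rates.
So P(outcome | do(Diet D)) is just the pooled rate for Diet D: 147/350 = 0.420.

0.42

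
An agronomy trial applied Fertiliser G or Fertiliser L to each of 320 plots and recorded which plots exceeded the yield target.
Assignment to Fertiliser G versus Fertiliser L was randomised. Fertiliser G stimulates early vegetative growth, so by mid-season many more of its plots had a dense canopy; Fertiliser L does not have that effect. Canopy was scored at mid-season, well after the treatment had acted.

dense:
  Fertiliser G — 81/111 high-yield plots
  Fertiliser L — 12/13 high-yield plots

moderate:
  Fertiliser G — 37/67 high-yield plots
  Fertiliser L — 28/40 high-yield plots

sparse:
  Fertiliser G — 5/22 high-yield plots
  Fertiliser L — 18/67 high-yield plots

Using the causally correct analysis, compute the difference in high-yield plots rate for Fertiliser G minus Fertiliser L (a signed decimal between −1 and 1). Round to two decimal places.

+0.13

Fertiliser L is higher inside every mid-season canopy stratum but Fertiliser G is higher in aggregate. Whether to stratify depends on how mid-season canopy relates to the fertiliser.
Mid-season canopy is downstream of the fertiliser. One should not condition on a consequence of treatment, so the overall rates are the right comparison.
The causal difference is the pooled difference: 0.615 − 0.483 = +0.132.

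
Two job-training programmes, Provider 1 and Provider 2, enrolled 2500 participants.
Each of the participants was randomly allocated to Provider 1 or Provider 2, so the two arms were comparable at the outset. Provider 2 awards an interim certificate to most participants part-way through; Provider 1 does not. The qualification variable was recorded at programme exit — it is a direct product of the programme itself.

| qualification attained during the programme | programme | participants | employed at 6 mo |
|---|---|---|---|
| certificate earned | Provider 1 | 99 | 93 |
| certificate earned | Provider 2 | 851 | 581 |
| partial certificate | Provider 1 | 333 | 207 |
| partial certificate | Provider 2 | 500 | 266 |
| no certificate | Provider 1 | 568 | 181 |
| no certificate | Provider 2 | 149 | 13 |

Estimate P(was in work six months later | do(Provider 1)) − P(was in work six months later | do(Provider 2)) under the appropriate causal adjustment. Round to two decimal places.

-0.09

Stratifying would compare programmes among participants the programmes themselves sorted into qualification attained during the programme groups — a form of selection on an intermediate. The unconditioned pooled rates give the total causal effect.
The causal difference is the pooled difference: 0.481 − 0.573 = -0.092.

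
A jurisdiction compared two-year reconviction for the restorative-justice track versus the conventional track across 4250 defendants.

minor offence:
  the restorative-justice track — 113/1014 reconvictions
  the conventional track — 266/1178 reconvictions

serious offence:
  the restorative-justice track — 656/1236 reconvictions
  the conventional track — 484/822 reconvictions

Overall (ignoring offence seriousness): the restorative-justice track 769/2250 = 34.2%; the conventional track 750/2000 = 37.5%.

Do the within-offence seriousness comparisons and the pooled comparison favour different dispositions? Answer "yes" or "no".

Within each offence seriousness level (minor offence 11.1% vs 22.6%; serious offence 53.1% vs 58.9%), the restorative-justice track has the lower rate every time. Pooled: 34.2% vs 37.5% — the restorative-justice track has the lower rate overall. They agree.

no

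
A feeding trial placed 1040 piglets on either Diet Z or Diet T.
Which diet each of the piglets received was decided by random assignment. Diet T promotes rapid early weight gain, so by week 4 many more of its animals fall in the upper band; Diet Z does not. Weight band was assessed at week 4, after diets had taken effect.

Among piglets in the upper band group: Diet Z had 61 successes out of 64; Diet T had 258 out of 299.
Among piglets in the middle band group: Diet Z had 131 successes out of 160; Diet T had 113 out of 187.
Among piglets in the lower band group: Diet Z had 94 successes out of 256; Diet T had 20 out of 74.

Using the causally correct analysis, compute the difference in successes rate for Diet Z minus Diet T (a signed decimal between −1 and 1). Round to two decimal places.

The week-4 weight band-specific comparison favours Diet Z throughout, but the pooled figures favour Diet T. The question is whether to condition on week-4 weight band.
Week-4 weight band lies on the pathway diet → week-4 weight band → outcome, so adjusting for it blocks the indirect effect. For the total causal effect of diet, use the unadjusted pooled rates.
The causal difference is the pooled difference: 0.596 − 0.698 = -0.102.

-0.10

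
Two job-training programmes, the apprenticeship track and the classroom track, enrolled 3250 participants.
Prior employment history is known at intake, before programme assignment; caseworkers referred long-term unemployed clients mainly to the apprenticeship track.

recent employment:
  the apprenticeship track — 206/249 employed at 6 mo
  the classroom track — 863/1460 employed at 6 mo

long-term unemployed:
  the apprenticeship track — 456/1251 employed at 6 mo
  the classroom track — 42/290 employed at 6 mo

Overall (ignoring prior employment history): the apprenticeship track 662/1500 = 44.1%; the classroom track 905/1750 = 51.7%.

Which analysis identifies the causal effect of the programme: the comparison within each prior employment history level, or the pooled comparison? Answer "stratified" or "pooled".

The imbalance in prior employment history arose from how participants were allocated, not from anything the programme did; and prior employment history independently affects the outcome. The pooled gap is confounded — condition on prior employment history.
Within each level — recent employment: 82.7% vs 59.1%; long-term unemployed: 36.5% vs 14.5% — the apprenticeship track is higher every time.

stratified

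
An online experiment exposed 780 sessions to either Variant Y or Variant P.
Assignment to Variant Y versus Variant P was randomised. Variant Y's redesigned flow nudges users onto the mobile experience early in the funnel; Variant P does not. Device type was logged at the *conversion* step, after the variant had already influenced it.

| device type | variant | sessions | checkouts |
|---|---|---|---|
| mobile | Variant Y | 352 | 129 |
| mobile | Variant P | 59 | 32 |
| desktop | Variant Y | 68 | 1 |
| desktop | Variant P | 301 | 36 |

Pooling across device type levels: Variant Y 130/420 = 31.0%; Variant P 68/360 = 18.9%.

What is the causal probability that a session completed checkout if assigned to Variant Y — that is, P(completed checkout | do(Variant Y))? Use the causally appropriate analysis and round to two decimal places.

Within every device type level Variant P has the higher rate, yet pooled Variant Y does — Simpson's reversal.
Device type lies on the pathway variant → device type → outcome, so adjusting for it blocks the indirect effect. For the total causal effect of variant, use the unadjusted pooled rates.
So P(outcome | do(Variant Y)) is just the pooled rate for Variant Y: 130/420 = 0.310.

0.31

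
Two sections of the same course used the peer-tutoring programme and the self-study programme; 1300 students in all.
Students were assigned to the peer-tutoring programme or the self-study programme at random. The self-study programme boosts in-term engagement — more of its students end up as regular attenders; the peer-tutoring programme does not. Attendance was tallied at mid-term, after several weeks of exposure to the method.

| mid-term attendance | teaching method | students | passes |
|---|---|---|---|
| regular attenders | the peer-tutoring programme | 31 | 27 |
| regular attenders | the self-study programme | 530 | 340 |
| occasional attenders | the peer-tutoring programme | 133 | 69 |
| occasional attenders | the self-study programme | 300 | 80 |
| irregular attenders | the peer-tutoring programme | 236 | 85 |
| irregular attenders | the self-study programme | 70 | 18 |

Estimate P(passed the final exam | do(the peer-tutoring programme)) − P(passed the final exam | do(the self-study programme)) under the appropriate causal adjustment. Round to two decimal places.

-0.03

Mid-term attendance here is a post-treatment variable shaped by the teaching method; conditioning on it would introduce bias rather than remove it. The overall comparison is the causal one.
The causal difference is the pooled difference: 0.453 − 0.487 = -0.034.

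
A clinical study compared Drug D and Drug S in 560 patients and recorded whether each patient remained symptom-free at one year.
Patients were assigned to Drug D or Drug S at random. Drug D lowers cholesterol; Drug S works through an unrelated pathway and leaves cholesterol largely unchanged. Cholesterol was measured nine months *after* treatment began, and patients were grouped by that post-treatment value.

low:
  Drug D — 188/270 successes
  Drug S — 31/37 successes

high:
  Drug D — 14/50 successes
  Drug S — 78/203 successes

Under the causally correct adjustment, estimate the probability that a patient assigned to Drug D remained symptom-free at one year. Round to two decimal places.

0.63

Stratifying would compare drugs among patients the drugs themselves sorted into cholesterol groups — a form of selection on an intermediate. The unconditioned pooled rates give the total causal effect.
So P(outcome | do(Drug D)) is just the pooled rate for Drug D: 202/320 = 0.631.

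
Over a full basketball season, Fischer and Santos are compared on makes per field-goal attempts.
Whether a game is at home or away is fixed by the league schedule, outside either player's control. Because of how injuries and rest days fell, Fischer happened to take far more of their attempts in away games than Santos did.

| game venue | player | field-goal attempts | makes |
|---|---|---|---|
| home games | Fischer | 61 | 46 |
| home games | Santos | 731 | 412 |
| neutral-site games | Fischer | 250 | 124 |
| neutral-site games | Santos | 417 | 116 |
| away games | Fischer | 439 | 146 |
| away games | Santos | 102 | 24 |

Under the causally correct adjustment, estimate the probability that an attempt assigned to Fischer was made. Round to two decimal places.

Since game venue is a pre-existing factor (not a product of the player) and it affects the outcome on its own, it is a confounder. The stratified rates, not the pooled rate, identify the causal effect.
Standardising Fischer to the population game venue mix: 0.396·46/61 + 0.334·124/250 + 0.271·146/439 = 0.554.

0.55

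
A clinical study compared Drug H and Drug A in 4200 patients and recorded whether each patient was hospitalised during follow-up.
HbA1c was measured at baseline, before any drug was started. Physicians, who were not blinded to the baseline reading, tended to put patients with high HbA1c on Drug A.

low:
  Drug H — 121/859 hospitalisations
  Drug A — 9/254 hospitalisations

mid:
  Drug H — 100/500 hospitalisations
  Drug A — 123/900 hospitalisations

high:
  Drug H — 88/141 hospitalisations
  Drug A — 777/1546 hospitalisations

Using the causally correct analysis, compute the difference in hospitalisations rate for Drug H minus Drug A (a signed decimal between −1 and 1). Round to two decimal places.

+0.10

HbA1c differs across drugs for reasons unrelated to any effect of the drug itself, and it separately predicts the outcome — a classic confounder. We must compare within HbA1c levels.
Adjusting over the population distribution of HbA1c: 0.265·(0.141−0.035) + 0.333·(0.200−0.137) + 0.402·(0.624−0.503) = +0.098.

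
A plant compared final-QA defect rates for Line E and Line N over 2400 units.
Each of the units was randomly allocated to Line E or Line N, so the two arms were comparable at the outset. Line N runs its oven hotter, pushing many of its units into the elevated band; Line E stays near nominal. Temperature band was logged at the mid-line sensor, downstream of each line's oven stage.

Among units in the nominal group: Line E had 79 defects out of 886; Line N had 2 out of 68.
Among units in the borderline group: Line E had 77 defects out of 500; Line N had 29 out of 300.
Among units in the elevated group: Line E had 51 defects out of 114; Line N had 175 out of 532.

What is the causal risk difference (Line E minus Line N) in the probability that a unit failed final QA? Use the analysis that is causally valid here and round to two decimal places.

Within every in-process temperature band level Line N has the lower rate, yet pooled Line E does — Simpson's reversal.
In-process temperature band is recorded after the line and is itself shifted by it — it sits on the causal path from line to outcome. Conditioning on a mediator would strip out part of the effect we want; the pooled comparison gives the total causal effect.
The causal difference is the pooled difference: 0.138 − 0.229 = -0.091.

-0.09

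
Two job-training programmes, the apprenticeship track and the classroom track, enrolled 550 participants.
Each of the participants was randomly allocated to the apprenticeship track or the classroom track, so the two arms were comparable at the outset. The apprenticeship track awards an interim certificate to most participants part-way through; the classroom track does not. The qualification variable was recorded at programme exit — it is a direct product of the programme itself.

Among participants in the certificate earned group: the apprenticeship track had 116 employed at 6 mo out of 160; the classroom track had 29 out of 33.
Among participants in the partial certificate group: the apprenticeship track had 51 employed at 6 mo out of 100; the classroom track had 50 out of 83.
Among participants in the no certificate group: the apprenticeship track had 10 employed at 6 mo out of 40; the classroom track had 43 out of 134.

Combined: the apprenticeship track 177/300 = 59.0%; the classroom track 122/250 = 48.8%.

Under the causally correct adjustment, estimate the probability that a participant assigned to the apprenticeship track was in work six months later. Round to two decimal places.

0.59

The distribution of qualification attained during the programme is itself part of what the programme does — it is an intermediate outcome. Holding it fixed would remove that part of the effect; the total effect is the pooled difference.
So P(outcome | do(the apprenticeship track)) is just the pooled rate for the apprenticeship track: 177/300 = 0.590.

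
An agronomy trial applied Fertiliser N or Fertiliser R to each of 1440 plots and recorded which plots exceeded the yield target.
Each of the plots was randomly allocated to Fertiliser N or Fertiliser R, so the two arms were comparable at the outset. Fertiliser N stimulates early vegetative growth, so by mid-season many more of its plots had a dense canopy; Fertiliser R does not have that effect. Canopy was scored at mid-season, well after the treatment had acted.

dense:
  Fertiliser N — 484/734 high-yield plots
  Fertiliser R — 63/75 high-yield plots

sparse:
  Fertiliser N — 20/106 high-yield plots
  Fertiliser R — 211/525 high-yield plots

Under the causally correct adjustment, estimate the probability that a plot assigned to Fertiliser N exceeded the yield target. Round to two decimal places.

0.60

Mid-season canopy lies on the pathway fertiliser → mid-season canopy → outcome, so adjusting for it blocks the indirect effect. For the total causal effect of fertiliser, use the unadjusted pooled rates.
So P(outcome | do(Fertiliser N)) is just the pooled rate for Fertiliser N: 504/840 = 0.600.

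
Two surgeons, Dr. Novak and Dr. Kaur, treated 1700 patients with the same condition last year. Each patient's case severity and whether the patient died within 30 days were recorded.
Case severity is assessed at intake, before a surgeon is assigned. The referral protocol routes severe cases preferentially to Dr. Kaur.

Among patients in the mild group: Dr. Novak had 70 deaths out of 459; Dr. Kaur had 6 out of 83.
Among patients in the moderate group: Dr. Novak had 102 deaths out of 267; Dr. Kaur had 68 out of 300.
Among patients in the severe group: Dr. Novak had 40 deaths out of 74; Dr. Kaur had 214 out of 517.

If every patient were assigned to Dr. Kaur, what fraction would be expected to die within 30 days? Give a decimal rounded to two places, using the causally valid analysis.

Nothing the surgeon does changes case severity; the imbalance is an allocation artefact. With case severity also predicting the outcome, the pooled figure is confounded, and the within-stratum comparison is the causal one.
Standardising Dr. Kaur to the population case severity mix: 0.319·6/83 + 0.334·68/300 + 0.348·214/517 = 0.243.

0.24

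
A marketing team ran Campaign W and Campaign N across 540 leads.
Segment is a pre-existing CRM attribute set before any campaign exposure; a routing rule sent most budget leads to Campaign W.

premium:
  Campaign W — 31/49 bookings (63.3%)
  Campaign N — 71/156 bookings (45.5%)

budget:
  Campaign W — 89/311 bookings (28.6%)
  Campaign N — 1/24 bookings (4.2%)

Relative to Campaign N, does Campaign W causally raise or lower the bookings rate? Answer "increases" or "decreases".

increases

Within every customer segment level Campaign W has the higher rate, yet pooled Campaign N does — Simpson's reversal.
Customer segment satisfies the back-door criterion: it is not a descendant of the campaign, and it blocks the spurious path from campaign to outcome. Adjusting for it (i.e., using the within-customer segment rates) gives the causal effect.
Within each level — premium: 63.3% vs 45.5%; budget: 28.6% vs 4.2% — Campaign W is higher every time.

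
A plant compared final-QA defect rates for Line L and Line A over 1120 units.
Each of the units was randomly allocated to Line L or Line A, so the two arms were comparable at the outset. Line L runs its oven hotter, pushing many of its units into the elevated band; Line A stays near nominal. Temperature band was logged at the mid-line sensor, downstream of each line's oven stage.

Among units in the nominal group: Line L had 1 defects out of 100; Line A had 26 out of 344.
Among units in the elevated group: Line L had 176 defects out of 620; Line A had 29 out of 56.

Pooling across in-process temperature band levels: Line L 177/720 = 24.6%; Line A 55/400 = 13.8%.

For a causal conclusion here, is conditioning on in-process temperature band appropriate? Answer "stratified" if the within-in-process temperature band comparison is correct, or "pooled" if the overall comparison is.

pooled

The stratified and pooled comparisons disagree (Line L wins within each in-process temperature band; Line A wins overall), so the answer turns on the causal role of in-process temperature band.
In-process temperature band is recorded after the line and is itself shifted by it — it sits on the causal path from line to outcome. Conditioning on a mediator would strip out part of the effect we want; the pooled comparison gives the total causal effect.
Pooled: Line L 24.6% vs Line A 13.8%; Line A is lower overall.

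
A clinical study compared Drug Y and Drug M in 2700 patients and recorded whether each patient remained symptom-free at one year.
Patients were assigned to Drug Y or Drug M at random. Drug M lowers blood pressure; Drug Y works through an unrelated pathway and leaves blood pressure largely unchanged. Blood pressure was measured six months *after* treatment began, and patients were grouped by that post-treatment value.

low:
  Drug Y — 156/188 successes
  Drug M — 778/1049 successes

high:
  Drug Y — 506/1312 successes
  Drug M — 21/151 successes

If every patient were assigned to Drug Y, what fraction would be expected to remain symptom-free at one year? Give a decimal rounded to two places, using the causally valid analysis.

0.44

The stratified and pooled comparisons disagree (Drug Y wins within each blood pressure; Drug M wins overall), so the answer turns on the causal role of blood pressure.
Blood pressure is recorded after the drug and is itself shifted by it — it sits on the causal path from drug to outcome. Conditioning on a mediator would strip out part of the effect we want; the pooled comparison gives the total causal effect.
So P(outcome | do(Drug Y)) is just the pooled rate for Drug Y: 662/1500 = 0.441.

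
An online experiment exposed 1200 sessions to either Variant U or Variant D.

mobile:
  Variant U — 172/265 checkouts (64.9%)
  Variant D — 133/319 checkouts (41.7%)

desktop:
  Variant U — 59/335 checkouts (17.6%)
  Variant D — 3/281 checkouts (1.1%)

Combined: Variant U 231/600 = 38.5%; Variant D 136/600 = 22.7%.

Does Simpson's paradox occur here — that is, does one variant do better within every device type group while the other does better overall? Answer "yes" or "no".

Within each device type level (mobile 64.9% vs 41.7%; desktop 17.6% vs 1.1%), Variant U has the higher rate every time. Pooled: 38.5% vs 22.7% — Variant U has the higher rate overall. They agree.

no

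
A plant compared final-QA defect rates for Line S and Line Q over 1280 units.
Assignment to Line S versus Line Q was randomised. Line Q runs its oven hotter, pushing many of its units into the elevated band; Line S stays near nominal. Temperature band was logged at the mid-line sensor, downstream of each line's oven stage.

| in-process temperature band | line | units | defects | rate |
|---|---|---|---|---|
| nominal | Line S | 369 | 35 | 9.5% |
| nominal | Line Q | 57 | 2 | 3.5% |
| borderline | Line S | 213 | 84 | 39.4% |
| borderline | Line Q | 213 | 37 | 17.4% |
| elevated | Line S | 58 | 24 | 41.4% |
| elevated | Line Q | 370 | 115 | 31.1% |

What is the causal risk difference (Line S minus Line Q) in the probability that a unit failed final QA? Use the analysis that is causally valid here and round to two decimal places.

In-process temperature band here is a post-treatment variable shaped by the line; conditioning on it would introduce bias rather than remove it. The overall comparison is the causal one.
The causal difference is the pooled difference: 0.223 − 0.241 = -0.017.

-0.02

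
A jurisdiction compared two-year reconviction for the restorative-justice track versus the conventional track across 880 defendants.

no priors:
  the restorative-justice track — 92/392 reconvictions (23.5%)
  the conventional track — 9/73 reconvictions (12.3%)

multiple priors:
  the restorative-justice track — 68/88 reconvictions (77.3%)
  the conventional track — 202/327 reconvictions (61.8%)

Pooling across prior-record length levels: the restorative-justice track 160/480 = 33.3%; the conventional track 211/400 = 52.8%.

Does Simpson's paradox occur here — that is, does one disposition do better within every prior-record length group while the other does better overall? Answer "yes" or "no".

Within each prior-record length level (no priors 23.5% vs 12.3%; multiple priors 77.3% vs 61.8%), the conventional track has the lower rate every time. Pooled: 33.3% vs 52.8% — the restorative-justice track has the lower rate overall. The two comparisons disagree.

yes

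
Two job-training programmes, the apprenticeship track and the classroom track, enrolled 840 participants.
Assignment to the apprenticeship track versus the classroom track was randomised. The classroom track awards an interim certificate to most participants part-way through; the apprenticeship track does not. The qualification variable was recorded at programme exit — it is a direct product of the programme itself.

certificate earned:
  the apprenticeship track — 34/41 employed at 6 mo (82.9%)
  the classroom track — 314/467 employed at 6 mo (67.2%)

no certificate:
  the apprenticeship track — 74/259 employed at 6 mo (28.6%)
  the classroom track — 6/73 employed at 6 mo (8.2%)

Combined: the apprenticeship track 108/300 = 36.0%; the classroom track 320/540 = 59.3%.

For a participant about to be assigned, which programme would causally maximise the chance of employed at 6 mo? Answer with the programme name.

the classroom track

Within every qualification attained during the programme level the apprenticeship track has the higher rate, yet pooled the classroom track does — Simpson's reversal.
Because the programme influences qualification attained during the programme, qualification attained during the programme is a post-treatment mediator, not a confounder. Stratifying on it would bias the estimate; the causal effect is the crude pooled difference.
Pooled: the apprenticeship track 36.0% vs the classroom track 59.3%; the classroom track is higher overall.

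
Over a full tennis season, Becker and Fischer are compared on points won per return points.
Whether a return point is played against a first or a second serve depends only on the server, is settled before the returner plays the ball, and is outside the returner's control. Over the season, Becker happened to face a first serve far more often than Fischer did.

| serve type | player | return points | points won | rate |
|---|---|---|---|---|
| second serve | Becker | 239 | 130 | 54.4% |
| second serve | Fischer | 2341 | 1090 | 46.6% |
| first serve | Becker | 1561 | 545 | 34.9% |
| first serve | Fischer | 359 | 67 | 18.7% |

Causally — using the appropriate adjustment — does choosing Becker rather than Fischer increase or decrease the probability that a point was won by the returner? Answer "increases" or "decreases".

Serve type satisfies the back-door criterion: it is not a descendant of the player, and it blocks the spurious path from player to outcome. Adjusting for it (i.e., using the within-serve type rates) gives the causal effect.
Within each level — second serve: 54.4% vs 46.6%; first serve: 34.9% vs 18.7% — Becker is higher every time.

increases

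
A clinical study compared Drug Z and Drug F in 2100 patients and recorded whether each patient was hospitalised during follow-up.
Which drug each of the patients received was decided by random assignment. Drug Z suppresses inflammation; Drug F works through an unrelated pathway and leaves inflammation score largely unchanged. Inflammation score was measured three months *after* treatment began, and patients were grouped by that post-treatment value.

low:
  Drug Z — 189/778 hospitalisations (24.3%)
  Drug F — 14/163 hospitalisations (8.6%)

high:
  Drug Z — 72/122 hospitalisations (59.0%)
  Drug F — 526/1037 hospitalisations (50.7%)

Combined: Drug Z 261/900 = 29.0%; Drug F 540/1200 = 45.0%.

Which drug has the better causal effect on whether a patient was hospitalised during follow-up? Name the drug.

Drug Z

Within every inflammation score level Drug F has the lower rate, yet pooled Drug Z does — Simpson's reversal.
The distribution of inflammation score is itself part of what the drug does — it is an intermediate outcome. Holding it fixed would remove that part of the effect; the total effect is the pooled difference.
Pooled: Drug Z 29.0% vs Drug F 45.0%; Drug Z is lower overall.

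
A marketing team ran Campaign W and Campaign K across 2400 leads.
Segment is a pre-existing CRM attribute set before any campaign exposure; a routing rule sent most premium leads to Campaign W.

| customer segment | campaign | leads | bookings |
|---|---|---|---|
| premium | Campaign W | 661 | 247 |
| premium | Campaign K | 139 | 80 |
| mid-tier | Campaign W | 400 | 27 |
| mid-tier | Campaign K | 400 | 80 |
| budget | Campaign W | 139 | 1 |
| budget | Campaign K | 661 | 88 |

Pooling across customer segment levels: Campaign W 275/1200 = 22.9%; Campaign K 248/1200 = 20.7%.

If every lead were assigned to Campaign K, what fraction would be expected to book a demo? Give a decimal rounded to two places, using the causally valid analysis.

0.30

Campaign K is higher inside every customer segment stratum but Campaign W is higher in aggregate. Whether to stratify depends on how customer segment relates to the campaign.
Nothing the campaign does changes customer segment; the imbalance is an allocation artefact. With customer segment also predicting the outcome, the pooled figure is confounded, and the within-stratum comparison is the causal one.
Standardising Campaign K to the population customer segment mix: 0.333·80/139 + 0.333·80/400 + 0.333·88/661 = 0.303.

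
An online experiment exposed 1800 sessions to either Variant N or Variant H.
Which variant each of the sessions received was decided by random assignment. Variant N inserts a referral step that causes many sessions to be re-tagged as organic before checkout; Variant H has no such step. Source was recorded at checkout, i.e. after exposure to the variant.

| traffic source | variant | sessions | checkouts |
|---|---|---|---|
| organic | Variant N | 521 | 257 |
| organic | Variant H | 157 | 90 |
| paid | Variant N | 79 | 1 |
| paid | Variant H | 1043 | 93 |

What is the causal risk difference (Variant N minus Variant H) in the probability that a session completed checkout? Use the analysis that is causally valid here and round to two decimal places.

+0.28

The traffic source-specific comparison favours Variant H throughout, but the pooled figures favour Variant N. The question is whether to condition on traffic source.
Traffic source is recorded after the variant and is itself shifted by it — it sits on the causal path from variant to outcome. Conditioning on a mediator would strip out part of the effect we want; the pooled comparison gives the total causal effect.
The causal difference is the pooled difference: 0.430 − 0.152 = +0.278.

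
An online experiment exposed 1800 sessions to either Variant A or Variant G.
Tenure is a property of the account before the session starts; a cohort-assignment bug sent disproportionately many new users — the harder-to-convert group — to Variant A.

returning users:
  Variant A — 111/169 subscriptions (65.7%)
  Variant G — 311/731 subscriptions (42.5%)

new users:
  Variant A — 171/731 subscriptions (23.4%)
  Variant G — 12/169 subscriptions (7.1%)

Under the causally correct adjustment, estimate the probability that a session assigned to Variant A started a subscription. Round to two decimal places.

0.45

Nothing the variant does changes user tenure; the imbalance is an allocation artefact. With user tenure also predicting the outcome, the pooled figure is confounded, and the within-stratum comparison is the causal one.
Standardising Variant A to the population user tenure mix: 0.500·111/169 + 0.500·171/731 = 0.445.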